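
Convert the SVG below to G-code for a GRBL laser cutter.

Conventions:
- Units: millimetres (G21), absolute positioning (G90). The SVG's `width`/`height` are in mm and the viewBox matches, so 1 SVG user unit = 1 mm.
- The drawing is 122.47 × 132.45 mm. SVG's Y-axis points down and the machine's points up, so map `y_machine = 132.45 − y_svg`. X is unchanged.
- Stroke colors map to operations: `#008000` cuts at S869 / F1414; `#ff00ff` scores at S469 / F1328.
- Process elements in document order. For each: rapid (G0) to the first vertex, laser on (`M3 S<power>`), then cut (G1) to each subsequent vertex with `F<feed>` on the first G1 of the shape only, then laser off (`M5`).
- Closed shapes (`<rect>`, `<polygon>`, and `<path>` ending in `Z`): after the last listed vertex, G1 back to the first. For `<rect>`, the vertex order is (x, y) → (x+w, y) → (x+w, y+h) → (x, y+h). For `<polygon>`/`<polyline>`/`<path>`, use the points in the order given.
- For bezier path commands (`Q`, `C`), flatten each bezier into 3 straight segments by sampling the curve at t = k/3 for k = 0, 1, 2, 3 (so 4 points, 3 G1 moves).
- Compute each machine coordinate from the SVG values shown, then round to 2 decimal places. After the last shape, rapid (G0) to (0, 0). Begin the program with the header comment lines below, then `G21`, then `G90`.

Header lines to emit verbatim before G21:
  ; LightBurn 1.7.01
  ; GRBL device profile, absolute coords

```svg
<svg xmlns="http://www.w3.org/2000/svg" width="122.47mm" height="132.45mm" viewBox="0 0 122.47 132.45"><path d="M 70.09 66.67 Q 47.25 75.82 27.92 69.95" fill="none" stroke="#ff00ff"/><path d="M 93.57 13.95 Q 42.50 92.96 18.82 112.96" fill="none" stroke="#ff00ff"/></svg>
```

; LightBurn 1.7.01
; GRBL device profile, absolute coords
G21
G90
G0 X70.09 Y65.78
M3 S469
G1 X55.25 Y61.35 F1328
G1 X41.20 Y60.26
G1 X27.92 Y62.50
M5
G0 X93.57 Y118.50
M3 S469
G1 X62.57 Y72.38 F1328
G1 X37.65 Y39.38
G1 X18.82 Y19.49
M5
G0 X0.00 Y0.00

Since the viewBox matches the mm dimensions, user units are millimetres directly. The only transform is the Y-flip y_m = 132.45 − y_svg.

Shape 1 is a quadratic bezier drawn with `<path>`. Its stroke #ff00ff means score at S469, F1328. After flipping Y the toolpath is (70.09,65.78) → (55.25,61.35) → (41.20,60.26) → (27.92,62.50).

Shape 2 is a quadratic bezier drawn with `<path>`. Its stroke #ff00ff means score at S469, F1328. After flipping Y the toolpath is (93.57,118.50) → (62.57,72.38) → (37.65,39.38) → (18.82,19.49).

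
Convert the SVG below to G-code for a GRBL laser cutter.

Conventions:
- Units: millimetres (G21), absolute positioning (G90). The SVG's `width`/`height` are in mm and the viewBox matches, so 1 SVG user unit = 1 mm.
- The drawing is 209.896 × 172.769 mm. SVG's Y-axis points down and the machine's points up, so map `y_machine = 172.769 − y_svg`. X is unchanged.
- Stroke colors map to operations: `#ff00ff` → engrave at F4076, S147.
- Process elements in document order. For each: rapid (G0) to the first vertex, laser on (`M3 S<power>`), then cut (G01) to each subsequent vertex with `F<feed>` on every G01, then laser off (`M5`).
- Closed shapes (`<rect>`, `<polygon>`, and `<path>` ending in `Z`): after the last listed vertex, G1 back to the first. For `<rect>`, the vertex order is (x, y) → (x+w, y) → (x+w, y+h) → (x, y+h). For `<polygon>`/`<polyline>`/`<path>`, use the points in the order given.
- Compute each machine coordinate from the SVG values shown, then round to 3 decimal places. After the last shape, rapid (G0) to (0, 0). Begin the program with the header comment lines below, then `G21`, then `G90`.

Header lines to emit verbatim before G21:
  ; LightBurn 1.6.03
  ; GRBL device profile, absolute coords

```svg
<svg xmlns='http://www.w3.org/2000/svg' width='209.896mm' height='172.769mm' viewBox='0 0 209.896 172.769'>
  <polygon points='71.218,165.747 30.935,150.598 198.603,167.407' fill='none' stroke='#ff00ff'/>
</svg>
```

; LightBurn 1.6.03
; GRBL device profile, absolute coords
G21
G90
G0 X71.218 Y7.022
M3 S147
G01 X30.935 Y22.171 F4076
G01 X198.603 Y5.362 F4076
G01 X71.218 Y7.022 F4076
M5
G0 X0.000 Y0.000

1 u = 1 mm; y_m = 172.769 − y.

[1] `<polygon>` closed polygon, #ff00ff→engrave S147 F4076: (71.218,7.022) → (30.935,22.171) → (198.603,5.362) → (71.218,7.022) (closed)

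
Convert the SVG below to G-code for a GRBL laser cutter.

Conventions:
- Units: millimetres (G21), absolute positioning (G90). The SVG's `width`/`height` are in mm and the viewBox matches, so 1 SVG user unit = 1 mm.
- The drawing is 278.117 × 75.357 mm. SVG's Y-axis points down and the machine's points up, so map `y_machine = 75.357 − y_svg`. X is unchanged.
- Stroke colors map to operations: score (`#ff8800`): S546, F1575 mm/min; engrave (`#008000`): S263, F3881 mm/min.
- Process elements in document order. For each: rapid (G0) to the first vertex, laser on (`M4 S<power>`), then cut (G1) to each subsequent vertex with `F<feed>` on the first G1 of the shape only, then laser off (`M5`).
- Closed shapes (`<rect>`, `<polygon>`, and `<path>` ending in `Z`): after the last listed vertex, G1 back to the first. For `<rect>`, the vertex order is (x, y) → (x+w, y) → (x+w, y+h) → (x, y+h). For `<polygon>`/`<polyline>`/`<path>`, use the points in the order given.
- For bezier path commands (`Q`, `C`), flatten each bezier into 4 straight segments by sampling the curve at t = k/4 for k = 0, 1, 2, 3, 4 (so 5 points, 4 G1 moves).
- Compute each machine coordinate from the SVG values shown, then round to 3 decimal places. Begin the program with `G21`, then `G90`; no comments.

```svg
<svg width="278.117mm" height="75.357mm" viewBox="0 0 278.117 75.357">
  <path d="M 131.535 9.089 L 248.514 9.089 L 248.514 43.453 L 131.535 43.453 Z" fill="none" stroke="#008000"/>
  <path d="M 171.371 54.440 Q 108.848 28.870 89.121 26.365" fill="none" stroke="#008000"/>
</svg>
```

G21
G90
G0 X131.535 Y66.268
M4 S263
G1 X248.514 Y66.268 F3881
G1 X248.514 Y31.904
G1 X131.535 Y31.904
G1 X131.535 Y66.268
M5
G0 X171.371 Y20.917
M4 S263
G1 X142.784 Y32.260 F3881
G1 X119.547 Y40.721
G1 X101.659 Y46.298
G1 X89.121 Y48.992
M5

Since the viewBox matches the mm dimensions, user units are millimetres directly. The only transform is the Y-flip y_m = 75.357 − y_svg.

Shape 1 is a rectangle drawn with `<path>`. Its stroke #008000 means engrave at S263, F3881. After flipping Y the toolpath is (131.535,66.268) → (248.514,66.268) → (248.514,31.904) → (131.535,31.904) → (131.535,66.268), returning to the start.

Shape 2 is a quadratic bezier drawn with `<path>`. Its stroke #008000 means engrave at S263, F3881. After flipping Y the toolpath is (171.371,20.917) → (142.784,32.260) → (119.547,40.721) → (101.659,46.298) → (89.121,48.992).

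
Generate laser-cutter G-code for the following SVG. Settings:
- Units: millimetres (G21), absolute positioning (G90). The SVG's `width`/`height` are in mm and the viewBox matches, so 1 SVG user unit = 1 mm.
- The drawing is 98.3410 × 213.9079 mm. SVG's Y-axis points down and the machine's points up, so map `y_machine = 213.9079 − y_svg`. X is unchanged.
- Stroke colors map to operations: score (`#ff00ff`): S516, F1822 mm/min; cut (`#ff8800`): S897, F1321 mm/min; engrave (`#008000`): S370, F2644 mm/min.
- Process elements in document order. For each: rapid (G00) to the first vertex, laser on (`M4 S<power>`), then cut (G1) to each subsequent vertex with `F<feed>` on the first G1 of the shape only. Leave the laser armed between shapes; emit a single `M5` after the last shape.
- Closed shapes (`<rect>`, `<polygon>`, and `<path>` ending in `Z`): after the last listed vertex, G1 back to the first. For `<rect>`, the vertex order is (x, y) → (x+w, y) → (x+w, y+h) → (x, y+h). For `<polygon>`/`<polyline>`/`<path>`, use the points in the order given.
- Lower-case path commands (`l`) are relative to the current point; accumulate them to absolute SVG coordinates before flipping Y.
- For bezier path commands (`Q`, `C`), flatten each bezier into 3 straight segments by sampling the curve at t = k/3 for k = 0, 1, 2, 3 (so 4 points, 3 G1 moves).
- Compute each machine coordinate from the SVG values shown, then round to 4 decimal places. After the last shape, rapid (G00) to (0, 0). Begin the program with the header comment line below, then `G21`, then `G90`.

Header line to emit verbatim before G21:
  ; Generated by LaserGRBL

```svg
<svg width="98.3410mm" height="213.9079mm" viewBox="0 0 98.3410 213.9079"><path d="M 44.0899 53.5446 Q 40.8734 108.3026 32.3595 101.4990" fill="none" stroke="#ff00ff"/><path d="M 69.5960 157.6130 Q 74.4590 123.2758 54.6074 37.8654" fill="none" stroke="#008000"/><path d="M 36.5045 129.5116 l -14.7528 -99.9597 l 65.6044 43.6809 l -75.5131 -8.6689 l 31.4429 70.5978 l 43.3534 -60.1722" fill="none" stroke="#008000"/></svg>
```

Since the viewBox matches the mm dimensions, user units are millimetres directly. The only transform is the Y-flip y_m = 213.9079 − y_svg.

Shape 1 is a quadratic bezier drawn with `<path>`. Its stroke #ff00ff means score at S516, F1822. After flipping Y the toolpath is (44.0899,160.3633) → (41.3570,130.6981) → (37.4468,114.7133) → (32.3595,112.4089).

Shape 2 is a quadratic bezier drawn with `<path>`. Its stroke #008000 means engrave at S370, F2644. After flipping Y the toolpath is (69.5960,56.2949) → (70.0919,84.8612) → (65.0957,124.7770) → (54.6074,176.0425).

Shape 3 is a open polyline drawn with `<path>`. Its stroke #008000 means engrave at S370, F2644. After flipping Y the toolpath is (36.5045,84.3963) → (21.7517,184.3560) → (87.3561,140.6751) → (11.8430,149.3440) → (43.2859,78.7462) → (86.6393,138.9184).

; Generated by LaserGRBL
G21
G90
G00 X44.0899 Y160.3633
M4 S516
G1 X41.3570 Y130.6981 F1822
G1 X37.4468 Y114.7133
G1 X32.3595 Y112.4089
G00 X69.5960 Y56.2949
M4 S370
G1 X70.0919 Y84.8612 F2644
G1 X65.0957 Y124.7770
G1 X54.6074 Y176.0425
G00 X36.5045 Y84.3963
M4 S370
G1 X21.7517 Y184.3560 F2644
G1 X87.3561 Y140.6751
G1 X11.8430 Y149.3440
G1 X43.2859 Y78.7462
G1 X86.6393 Y138.9184
M5
G00 X0.0000 Y0.0000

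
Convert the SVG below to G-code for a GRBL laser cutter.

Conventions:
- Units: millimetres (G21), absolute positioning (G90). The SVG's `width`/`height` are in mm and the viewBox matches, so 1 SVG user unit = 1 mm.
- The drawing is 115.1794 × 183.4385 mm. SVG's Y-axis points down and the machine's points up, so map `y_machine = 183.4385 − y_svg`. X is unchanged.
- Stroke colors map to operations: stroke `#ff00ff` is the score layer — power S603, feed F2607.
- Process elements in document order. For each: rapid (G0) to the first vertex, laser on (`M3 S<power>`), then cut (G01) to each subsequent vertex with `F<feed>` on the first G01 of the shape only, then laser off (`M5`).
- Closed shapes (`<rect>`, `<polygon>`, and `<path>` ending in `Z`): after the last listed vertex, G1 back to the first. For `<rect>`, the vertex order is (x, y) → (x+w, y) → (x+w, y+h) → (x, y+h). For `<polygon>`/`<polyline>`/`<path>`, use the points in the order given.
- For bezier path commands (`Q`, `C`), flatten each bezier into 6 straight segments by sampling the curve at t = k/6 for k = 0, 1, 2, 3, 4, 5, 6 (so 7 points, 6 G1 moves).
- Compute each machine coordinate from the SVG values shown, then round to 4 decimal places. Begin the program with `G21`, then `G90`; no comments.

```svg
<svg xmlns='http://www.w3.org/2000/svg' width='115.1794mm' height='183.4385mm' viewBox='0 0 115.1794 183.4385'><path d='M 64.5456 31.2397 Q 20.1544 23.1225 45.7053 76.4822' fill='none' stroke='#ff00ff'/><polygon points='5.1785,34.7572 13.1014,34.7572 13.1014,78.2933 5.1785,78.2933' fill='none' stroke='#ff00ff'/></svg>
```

G21
G90
G0 X64.5456 Y152.1988
M3 S603
G01 X51.6914 Y153.1968 F2607
G01 X42.7228 Y150.7795
G01 X37.6399 Y144.9468
G01 X36.4427 Y135.6987
G01 X39.1312 Y123.0352
G01 X45.7053 Y106.9563
M5
G0 X5.1785 Y148.6813
M3 S603
G01 X13.1014 Y148.6813 F2607
G01 X13.1014 Y105.1452
G01 X5.1785 Y105.1452
G01 X5.1785 Y148.6813
M5

Since the viewBox matches the mm dimensions, user units are millimetres directly. The only transform is the Y-flip y_m = 183.4385 − y_svg.

Shape 1 is a quadratic bezier drawn with `<path>`. Its stroke #ff00ff means score at S603, F2607. After flipping Y the toolpath is (64.5456,152.1988) → (51.6914,153.1968) → (42.7228,150.7795) → (37.6399,144.9468) → (36.4427,135.6987) → (39.1312,123.0352) → (45.7053,106.9563).

Shape 2 is a rectangle drawn with `<polygon>`. Its stroke #ff00ff means score at S603, F2607. After flipping Y the toolpath is (5.1785,148.6813) → (13.1014,148.6813) → (13.1014,105.1452) → (5.1785,105.1452) → (5.1785,148.6813), returning to the start.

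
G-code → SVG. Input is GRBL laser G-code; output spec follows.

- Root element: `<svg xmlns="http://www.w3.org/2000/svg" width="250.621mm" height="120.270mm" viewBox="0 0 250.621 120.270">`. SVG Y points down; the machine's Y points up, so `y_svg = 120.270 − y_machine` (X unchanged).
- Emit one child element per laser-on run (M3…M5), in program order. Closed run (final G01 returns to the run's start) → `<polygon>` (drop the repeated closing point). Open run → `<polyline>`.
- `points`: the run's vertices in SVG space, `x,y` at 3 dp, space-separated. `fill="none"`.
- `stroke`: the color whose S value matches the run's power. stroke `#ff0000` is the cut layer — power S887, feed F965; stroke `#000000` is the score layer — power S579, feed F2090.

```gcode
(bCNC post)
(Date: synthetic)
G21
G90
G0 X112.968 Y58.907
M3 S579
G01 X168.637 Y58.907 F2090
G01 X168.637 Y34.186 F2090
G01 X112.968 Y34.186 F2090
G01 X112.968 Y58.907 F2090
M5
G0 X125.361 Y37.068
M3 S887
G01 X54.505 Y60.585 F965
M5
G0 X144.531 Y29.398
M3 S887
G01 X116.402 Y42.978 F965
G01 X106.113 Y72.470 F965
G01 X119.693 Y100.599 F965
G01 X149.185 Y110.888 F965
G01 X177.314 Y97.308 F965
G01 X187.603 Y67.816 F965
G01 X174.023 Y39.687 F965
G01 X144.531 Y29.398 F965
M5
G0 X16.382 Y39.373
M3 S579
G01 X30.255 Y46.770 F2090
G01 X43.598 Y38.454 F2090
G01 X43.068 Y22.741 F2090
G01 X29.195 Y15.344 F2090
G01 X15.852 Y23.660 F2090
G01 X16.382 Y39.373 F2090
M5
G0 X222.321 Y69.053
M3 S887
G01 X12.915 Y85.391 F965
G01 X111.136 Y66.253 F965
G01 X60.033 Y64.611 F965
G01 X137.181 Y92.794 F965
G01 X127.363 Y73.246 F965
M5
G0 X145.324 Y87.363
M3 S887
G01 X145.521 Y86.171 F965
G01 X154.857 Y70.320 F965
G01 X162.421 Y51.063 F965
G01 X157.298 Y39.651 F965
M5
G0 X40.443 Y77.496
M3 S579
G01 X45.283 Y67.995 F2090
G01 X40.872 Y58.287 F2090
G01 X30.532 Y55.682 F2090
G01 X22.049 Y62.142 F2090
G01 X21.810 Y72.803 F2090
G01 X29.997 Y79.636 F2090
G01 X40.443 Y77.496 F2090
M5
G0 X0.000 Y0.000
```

Machine Y-up, SVG Y-down with viewBox height 120.270, so y_svg = 120.270 − y_machine; X carries over.

Run 1: power S579 maps to stroke `#000000` (score). The run returns to its start, so emit a `<polygon>` with points (Y-flipped): 112.968,61.363 168.637,61.363 168.637,86.084 112.968,86.084.

Run 2: the run's S887 means `#ff0000` (cut). The run is open, so emit a `<polyline>` with points (Y-flipped): 125.361,83.202 54.505,59.685.

Run 3: S887 ⇒ cut layer `#ff0000`. The run returns to its start, so emit a `<polygon>` with points (Y-flipped): 144.531,90.872 116.402,77.292 106.113,47.800 119.693,19.671 149.185,9.382 177.314,22.962 187.603,52.454 174.023,80.583.

Run 4: S579 ⇒ score layer `#000000`. The run returns to its start, so emit a `<polygon>` with points (Y-flipped): 16.382,80.897 30.255,73.500 43.598,81.816 43.068,97.529 29.195,104.926 15.852,96.610.

Run 5: power S887 maps to stroke `#ff0000` (cut). The run is open, so emit a `<polyline>` with points (Y-flipped): 222.321,51.217 12.915,34.879 111.136,54.017 60.033,55.659 137.181,27.476 127.363,47.024.

Run 6: the run's S887 means `#ff0000` (cut). The run is open, so emit a `<polyline>` with points (Y-flipped): 145.324,32.907 145.521,34.099 154.857,49.950 162.421,69.207 157.298,80.619.

Run 7: the run's S579 means `#000000` (score). The run returns to its start, so emit a `<polygon>` with points (Y-flipped): 40.443,42.774 45.283,52.275 40.872,61.983 30.532,64.588 22.049,58.128 21.810,47.467 29.997,40.634.

<svg xmlns="http://www.w3.org/2000/svg" width="250.621mm" height="120.270mm" viewBox="0 0 250.621 120.270">
  <polygon points="112.968,61.363 168.637,61.363 168.637,86.084 112.968,86.084" fill="none" stroke="#000000"/>
  <polyline points="125.361,83.202 54.505,59.685" fill="none" stroke="#ff0000"/>
  <polygon points="144.531,90.872 116.402,77.292 106.113,47.800 119.693,19.671 149.185,9.382 177.314,22.962 187.603,52.454 174.023,80.583" fill="none" stroke="#ff0000"/>
  <polygon points="16.382,80.897 30.255,73.500 43.598,81.816 43.068,97.529 29.195,104.926 15.852,96.610" fill="none" stroke="#000000"/>
  <polyline points="222.321,51.217 12.915,34.879 111.136,54.017 60.033,55.659 137.181,27.476 127.363,47.024" fill="none" stroke="#ff0000"/>
  <polyline points="145.324,32.907 145.521,34.099 154.857,49.950 162.421,69.207 157.298,80.619" fill="none" stroke="#ff0000"/>
  <polygon points="40.443,42.774 45.283,52.275 40.872,61.983 30.532,64.588 22.049,58.128 21.810,47.467 29.997,40.634" fill="none" stroke="#000000"/>
</svg>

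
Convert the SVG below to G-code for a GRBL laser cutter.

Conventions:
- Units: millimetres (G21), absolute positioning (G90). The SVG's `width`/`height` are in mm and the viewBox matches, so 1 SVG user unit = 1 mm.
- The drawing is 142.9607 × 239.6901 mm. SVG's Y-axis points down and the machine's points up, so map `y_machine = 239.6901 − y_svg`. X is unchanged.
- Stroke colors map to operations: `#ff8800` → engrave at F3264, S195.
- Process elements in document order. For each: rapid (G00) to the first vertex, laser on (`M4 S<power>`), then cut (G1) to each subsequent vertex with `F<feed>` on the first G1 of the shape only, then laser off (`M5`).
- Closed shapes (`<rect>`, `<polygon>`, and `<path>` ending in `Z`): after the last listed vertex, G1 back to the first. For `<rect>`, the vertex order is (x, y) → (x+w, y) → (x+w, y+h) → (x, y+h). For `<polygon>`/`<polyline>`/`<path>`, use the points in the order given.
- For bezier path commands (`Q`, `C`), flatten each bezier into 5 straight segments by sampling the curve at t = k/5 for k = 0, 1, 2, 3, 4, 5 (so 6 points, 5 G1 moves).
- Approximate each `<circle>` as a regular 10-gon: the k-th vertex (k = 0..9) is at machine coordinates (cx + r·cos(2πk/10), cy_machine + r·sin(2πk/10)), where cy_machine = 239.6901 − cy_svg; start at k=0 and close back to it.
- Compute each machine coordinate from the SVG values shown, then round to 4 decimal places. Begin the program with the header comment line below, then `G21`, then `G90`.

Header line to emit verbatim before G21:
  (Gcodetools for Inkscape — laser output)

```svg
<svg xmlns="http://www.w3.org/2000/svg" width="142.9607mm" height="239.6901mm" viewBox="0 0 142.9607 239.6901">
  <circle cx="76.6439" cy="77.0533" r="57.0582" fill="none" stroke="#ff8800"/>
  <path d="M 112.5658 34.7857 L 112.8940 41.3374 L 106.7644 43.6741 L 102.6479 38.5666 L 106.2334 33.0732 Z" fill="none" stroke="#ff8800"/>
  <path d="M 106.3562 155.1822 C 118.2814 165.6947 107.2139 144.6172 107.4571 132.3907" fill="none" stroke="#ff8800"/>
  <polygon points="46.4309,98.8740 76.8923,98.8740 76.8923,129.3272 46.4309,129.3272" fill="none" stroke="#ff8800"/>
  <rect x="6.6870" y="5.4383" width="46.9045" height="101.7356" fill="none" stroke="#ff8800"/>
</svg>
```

viewBox `0 0 142.9607 239.6901` with mm width/height → 1 unit = 1 mm. Flip: y_m = 239.6901 − y_svg.

**Shape 1** — `<circle>` circle, stroke `#ff8800` → engrave (S195, F3264). Machine vertices: (133.7021,162.6368) → (122.8050,196.1748) → (94.2759,216.9024) → (59.0119,216.9024) → (30.4828,196.1748) → (19.5857,162.6368) → (30.4828,129.0988) → (59.0119,108.3712) → (94.2759,108.3712) → (122.8050,129.0988) → (133.7021,162.6368). Closed: final G1 returns to the first vertex.

**Shape 2** — `<path>` regular polygon, stroke `#ff8800` → engrave (S195, F3264). Machine vertices: (112.5658,204.9044) → (112.8940,198.3527) → (106.7644,196.0160) → (102.6479,201.1235) → (106.2334,206.6169) → (112.5658,204.9044). Closed: final G1 returns to the first vertex.

**Shape 3** — `<path>` cubic bezier, stroke `#ff8800` → engrave (S195, F3264). Control points (SVG): P0=(106.3562,155.1822), P1=(118.2814,165.6947), P2=(107.2139,144.6172), P3=(107.4571,132.3907); sampled at t=k/5. Machine vertices: (106.3562,84.5079) → (111.0266,81.6677) → (111.8254,84.4679) → (110.3990,90.9673) → (108.3940,99.2249) → (107.4571,107.2994). Open path.

**Shape 4** — `<polygon>` rectangle, stroke `#ff8800` → engrave (S195, F3264). Machine vertices: (46.4309,140.8161) → (76.8923,140.8161) → (76.8923,110.3629) → (46.4309,110.3629) → (46.4309,140.8161). Closed: final G1 returns to the first vertex.

**Shape 5** — `<rect>` rectangle, stroke `#ff8800` → engrave (S195, F3264). Machine vertices: (6.6870,234.2518) → (53.5915,234.2518) → (53.5915,132.5162) → (6.6870,132.5162) → (6.6870,234.2518). Closed: final G1 returns to the first vertex.

(Gcodetools for Inkscape — laser output)
G21
G90
G00 X133.7021 Y162.6368
M4 S195
G1 X122.8050 Y196.1748 F3264
G1 X94.2759 Y216.9024
G1 X59.0119 Y216.9024
G1 X30.4828 Y196.1748
G1 X19.5857 Y162.6368
G1 X30.4828 Y129.0988
G1 X59.0119 Y108.3712
G1 X94.2759 Y108.3712
G1 X122.8050 Y129.0988
G1 X133.7021 Y162.6368
M5
G00 X112.5658 Y204.9044
M4 S195
G1 X112.8940 Y198.3527 F3264
G1 X106.7644 Y196.0160
G1 X102.6479 Y201.1235
G1 X106.2334 Y206.6169
G1 X112.5658 Y204.9044
M5
G00 X106.3562 Y84.5079
M4 S195
G1 X111.0266 Y81.6677 F3264
G1 X111.8254 Y84.4679
G1 X110.3990 Y90.9673
G1 X108.3940 Y99.2249
G1 X107.4571 Y107.2994
M5
G00 X46.4309 Y140.8161
M4 S195
G1 X76.8923 Y140.8161 F3264
G1 X76.8923 Y110.3629
G1 X46.4309 Y110.3629
G1 X46.4309 Y140.8161
M5
G00 X6.6870 Y234.2518
M4 S195
G1 X53.5915 Y234.2518 F3264
G1 X53.5915 Y132.5162
G1 X6.6870 Y132.5162
G1 X6.6870 Y234.2518
M5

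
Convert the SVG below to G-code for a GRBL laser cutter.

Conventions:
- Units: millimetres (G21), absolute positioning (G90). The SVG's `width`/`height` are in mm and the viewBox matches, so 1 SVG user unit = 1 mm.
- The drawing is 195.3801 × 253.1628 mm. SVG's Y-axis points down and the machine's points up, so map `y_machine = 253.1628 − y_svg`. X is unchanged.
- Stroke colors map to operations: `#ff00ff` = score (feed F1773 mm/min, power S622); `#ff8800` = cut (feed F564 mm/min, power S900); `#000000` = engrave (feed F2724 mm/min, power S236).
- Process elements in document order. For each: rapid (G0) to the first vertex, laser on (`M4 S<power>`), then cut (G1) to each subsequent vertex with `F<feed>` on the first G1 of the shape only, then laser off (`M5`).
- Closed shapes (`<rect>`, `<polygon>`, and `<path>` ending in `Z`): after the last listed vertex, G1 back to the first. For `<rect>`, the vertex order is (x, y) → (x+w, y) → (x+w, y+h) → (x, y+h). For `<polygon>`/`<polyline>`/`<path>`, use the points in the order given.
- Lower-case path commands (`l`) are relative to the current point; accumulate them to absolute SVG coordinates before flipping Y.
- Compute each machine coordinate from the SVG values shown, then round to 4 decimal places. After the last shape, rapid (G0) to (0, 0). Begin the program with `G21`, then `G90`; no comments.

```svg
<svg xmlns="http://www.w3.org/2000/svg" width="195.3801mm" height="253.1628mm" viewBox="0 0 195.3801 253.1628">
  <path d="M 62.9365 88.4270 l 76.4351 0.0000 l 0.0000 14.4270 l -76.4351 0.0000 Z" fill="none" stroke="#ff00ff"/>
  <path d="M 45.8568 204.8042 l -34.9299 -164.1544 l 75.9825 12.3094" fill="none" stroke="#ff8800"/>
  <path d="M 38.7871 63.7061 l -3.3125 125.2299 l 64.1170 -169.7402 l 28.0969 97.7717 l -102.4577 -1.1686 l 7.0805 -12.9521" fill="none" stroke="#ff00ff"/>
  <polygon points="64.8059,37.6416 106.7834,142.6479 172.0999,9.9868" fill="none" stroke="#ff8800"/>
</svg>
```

G21
G90
G0 X62.9365 Y164.7358
M4 S622
G1 X139.3716 Y164.7358 F1773
G1 X139.3716 Y150.3088
G1 X62.9365 Y150.3088
G1 X62.9365 Y164.7358
M5
G0 X45.8568 Y48.3586
M4 S900
G1 X10.9269 Y212.5130 F564
G1 X86.9094 Y200.2036
M5
G0 X38.7871 Y189.4567
M4 S622
G1 X35.4746 Y64.2268 F1773
G1 X99.5916 Y233.9670
G1 X127.6885 Y136.1953
G1 X25.2308 Y137.3639
G1 X32.3113 Y150.3160
M5
G0 X64.8059 Y215.5212
M4 S900
G1 X106.7834 Y110.5149 F564
G1 X172.0999 Y243.1760
G1 X64.8059 Y215.5212
M5
G0 X0.0000 Y0.0000

Since the viewBox matches the mm dimensions, user units are millimetres directly. The only transform is the Y-flip y_m = 253.1628 − y_svg.

Shape 1 is a rectangle drawn with `<path>`. Its stroke #ff00ff means score at S622, F1773. After flipping Y the toolpath is (62.9365,164.7358) → (139.3716,164.7358) → (139.3716,150.3088) → (62.9365,150.3088) → (62.9365,164.7358), returning to the start.

Shape 2 is a open polyline drawn with `<path>`. Its stroke #ff8800 means cut at S900, F564. After flipping Y the toolpath is (45.8568,48.3586) → (10.9269,212.5130) → (86.9094,200.2036).

Shape 3 is a open polyline drawn with `<path>`. Its stroke #ff00ff means score at S622, F1773. After flipping Y the toolpath is (38.7871,189.4567) → (35.4746,64.2268) → (99.5916,233.9670) → (127.6885,136.1953) → (25.2308,137.3639) → (32.3113,150.3160).

Shape 4 is a closed polygon drawn with `<polygon>`. Its stroke #ff8800 means cut at S900, F564. After flipping Y the toolpath is (64.8059,215.5212) → (106.7834,110.5149) → (172.0999,243.1760) → (64.8059,215.5212), returning to the start.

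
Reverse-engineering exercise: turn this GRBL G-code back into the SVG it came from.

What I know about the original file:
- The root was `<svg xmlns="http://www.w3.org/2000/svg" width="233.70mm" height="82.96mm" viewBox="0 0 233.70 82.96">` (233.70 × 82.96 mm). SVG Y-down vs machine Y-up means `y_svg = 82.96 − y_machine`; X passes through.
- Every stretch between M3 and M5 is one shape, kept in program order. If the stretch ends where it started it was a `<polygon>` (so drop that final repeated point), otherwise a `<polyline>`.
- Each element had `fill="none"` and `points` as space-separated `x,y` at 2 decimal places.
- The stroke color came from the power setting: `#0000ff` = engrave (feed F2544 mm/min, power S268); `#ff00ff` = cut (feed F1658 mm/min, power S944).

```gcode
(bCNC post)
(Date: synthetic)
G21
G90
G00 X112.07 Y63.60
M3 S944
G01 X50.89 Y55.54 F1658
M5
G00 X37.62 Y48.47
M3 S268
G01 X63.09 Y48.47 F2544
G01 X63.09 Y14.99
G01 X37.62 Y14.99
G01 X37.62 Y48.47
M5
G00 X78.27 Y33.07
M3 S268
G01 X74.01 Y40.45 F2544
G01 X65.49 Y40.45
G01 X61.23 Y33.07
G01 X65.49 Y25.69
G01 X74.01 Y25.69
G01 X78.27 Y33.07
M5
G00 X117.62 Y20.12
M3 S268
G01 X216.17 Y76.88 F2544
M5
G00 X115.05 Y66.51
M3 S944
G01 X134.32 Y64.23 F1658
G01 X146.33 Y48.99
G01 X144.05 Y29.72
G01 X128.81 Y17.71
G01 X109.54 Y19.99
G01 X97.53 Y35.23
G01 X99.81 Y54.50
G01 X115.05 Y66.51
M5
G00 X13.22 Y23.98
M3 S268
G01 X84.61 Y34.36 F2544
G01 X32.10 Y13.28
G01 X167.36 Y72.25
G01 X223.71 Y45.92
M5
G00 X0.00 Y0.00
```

<svg xmlns="http://www.w3.org/2000/svg" width="233.70mm" height="82.96mm" viewBox="0 0 233.70 82.96">
  <polyline points="112.07,19.36 50.89,27.42" fill="none" stroke="#ff00ff"/>
  <polygon points="37.62,34.49 63.09,34.49 63.09,67.97 37.62,67.97" fill="none" stroke="#0000ff"/>
  <polygon points="78.27,49.89 74.01,42.51 65.49,42.51 61.23,49.89 65.49,57.27 74.01,57.27" fill="none" stroke="#0000ff"/>
  <polyline points="117.62,62.84 216.17,6.08" fill="none" stroke="#0000ff"/>
  <polygon points="115.05,16.45 134.32,18.73 146.33,33.97 144.05,53.24 128.81,65.25 109.54,62.97 97.53,47.73 99.81,28.46" fill="none" stroke="#ff00ff"/>
  <polyline points="13.22,58.98 84.61,48.60 32.10,69.68 167.36,10.71 223.71,37.04" fill="none" stroke="#0000ff"/>
</svg>

Each laser-on run becomes one SVG element. Flip Y back into SVG space with y_svg = 82.96 − y_machine.

Run 1: the run's S944 means `#ff00ff` (cut). The run is open, so emit a `<polyline>` with points (Y-flipped): 112.07,19.36 50.89,27.42.

Run 2: the run's S268 means `#0000ff` (engrave). The run returns to its start, so emit a `<polygon>` with points (Y-flipped): 37.62,34.49 63.09,34.49 63.09,67.97 37.62,67.97.

Run 3: the run's S268 means `#0000ff` (engrave). The run returns to its start, so emit a `<polygon>` with points (Y-flipped): 78.27,49.89 74.01,42.51 65.49,42.51 61.23,49.89 65.49,57.27 74.01,57.27.

Run 4: power S268 maps to stroke `#0000ff` (engrave). The run is open, so emit a `<polyline>` with points (Y-flipped): 117.62,62.84 216.17,6.08.

Run 5: S944 ⇒ cut layer `#ff00ff`. The run returns to its start, so emit a `<polygon>` with points (Y-flipped): 115.05,16.45 134.32,18.73 146.33,33.97 144.05,53.24 128.81,65.25 109.54,62.97 97.53,47.73 99.81,28.46.

Run 6: S268 ⇒ engrave layer `#0000ff`. The run is open, so emit a `<polyline>` with points (Y-flipped): 13.22,58.98 84.61,48.60 32.10,69.68 167.36,10.71 223.71,37.04.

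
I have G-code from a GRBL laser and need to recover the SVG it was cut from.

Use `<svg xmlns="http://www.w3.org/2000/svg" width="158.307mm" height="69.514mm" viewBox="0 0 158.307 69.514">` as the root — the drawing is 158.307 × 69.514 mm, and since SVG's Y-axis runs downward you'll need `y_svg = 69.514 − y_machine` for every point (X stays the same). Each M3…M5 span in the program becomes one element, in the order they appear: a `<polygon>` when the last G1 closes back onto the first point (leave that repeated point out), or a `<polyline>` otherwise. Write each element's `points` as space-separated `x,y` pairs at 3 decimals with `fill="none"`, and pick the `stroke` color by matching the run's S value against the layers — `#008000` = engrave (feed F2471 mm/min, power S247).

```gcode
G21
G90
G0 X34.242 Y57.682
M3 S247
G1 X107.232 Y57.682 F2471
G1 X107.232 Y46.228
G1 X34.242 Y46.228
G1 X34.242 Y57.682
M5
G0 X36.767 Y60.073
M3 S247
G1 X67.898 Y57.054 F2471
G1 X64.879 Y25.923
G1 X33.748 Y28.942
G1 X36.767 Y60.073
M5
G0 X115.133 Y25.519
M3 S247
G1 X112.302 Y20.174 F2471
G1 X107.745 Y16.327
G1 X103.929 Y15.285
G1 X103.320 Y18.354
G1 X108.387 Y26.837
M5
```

<svg xmlns="http://www.w3.org/2000/svg" width="158.307mm" height="69.514mm" viewBox="0 0 158.307 69.514">
  <polygon points="34.242,11.832 107.232,11.832 107.232,23.286 34.242,23.286" fill="none" stroke="#008000"/>
  <polygon points="36.767,9.441 67.898,12.460 64.879,43.591 33.748,40.572" fill="none" stroke="#008000"/>
  <polyline points="115.133,43.995 112.302,49.340 107.745,53.187 103.929,54.229 103.320,51.160 108.387,42.677" fill="none" stroke="#008000"/>
</svg>

y_svg = 69.514 − y_m. Every run uses S247, so all elements get stroke `#008000` (engrave).

[1] closed run; points: 34.242,11.832 107.232,11.832 107.232,23.286 34.242,23.286

[2] closed run; points: 36.767,9.441 67.898,12.460 64.879,43.591 33.748,40.572

[3] open run; points: 115.133,43.995 112.302,49.340 107.745,53.187 103.929,54.229 103.320,51.160 108.387,42.677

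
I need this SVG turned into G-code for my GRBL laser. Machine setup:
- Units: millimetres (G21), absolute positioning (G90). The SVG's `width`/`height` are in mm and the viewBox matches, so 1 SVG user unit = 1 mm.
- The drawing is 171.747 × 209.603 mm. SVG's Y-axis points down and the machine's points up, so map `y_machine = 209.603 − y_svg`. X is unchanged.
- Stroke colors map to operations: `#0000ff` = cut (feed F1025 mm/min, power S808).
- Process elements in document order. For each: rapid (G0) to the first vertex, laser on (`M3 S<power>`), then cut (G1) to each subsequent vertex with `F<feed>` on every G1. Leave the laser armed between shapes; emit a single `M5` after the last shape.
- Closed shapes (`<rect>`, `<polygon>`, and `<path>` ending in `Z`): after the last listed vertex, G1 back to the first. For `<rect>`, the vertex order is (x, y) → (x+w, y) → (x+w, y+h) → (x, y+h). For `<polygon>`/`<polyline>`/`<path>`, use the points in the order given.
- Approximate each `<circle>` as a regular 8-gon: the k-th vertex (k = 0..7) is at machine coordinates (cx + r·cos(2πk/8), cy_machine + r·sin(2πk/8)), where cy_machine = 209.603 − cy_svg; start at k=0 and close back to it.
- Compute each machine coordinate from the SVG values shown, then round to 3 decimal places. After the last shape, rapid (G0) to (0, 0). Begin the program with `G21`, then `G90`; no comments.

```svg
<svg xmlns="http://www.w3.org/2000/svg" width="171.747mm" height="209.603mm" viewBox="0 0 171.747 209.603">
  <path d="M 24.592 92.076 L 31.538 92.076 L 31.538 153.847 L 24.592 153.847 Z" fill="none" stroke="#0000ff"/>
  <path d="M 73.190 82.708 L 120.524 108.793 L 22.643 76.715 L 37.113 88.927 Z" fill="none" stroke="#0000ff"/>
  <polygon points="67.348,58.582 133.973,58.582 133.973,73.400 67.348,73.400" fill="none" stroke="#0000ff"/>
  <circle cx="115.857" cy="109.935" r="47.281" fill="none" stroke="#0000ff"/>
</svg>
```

1 u = 1 mm; y_m = 209.603 − y.

[1] `<path>` rectangle, #0000ff→cut S808 F1025: (24.592,117.527) → (31.538,117.527) → (31.538,55.756) → (24.592,55.756) → (24.592,117.527) (closed)

[2] `<path>` closed polygon, #0000ff→cut S808 F1025: (73.190,126.895) → (120.524,100.810) → (22.643,132.888) → (37.113,120.676) → (73.190,126.895) (closed)

[3] `<polygon>` rectangle, #0000ff→cut S808 F1025: (67.348,151.021) → (133.973,151.021) → (133.973,136.203) → (67.348,136.203) → (67.348,151.021) (closed)

[4] `<circle>` circle, #0000ff→cut S808 F1025: (163.138,99.668) → (149.290,133.101) → (115.857,146.949) → (82.424,133.101) → (68.576,99.668) → (82.424,66.235) → (115.857,52.387) → (149.290,66.235) → (163.138,99.668) (closed)

G21
G90
G0 X24.592 Y117.527
M3 S808
G1 X31.538 Y117.527 F1025
G1 X31.538 Y55.756 F1025
G1 X24.592 Y55.756 F1025
G1 X24.592 Y117.527 F1025
G0 X73.190 Y126.895
M3 S808
G1 X120.524 Y100.810 F1025
G1 X22.643 Y132.888 F1025
G1 X37.113 Y120.676 F1025
G1 X73.190 Y126.895 F1025
G0 X67.348 Y151.021
M3 S808
G1 X133.973 Y151.021 F1025
G1 X133.973 Y136.203 F1025
G1 X67.348 Y136.203 F1025
G1 X67.348 Y151.021 F1025
G0 X163.138 Y99.668
M3 S808
G1 X149.290 Y133.101 F1025
G1 X115.857 Y146.949 F1025
G1 X82.424 Y133.101 F1025
G1 X68.576 Y99.668 F1025
G1 X82.424 Y66.235 F1025
G1 X115.857 Y52.387 F1025
G1 X149.290 Y66.235 F1025
G1 X163.138 Y99.668 F1025
M5
G0 X0.000 Y0.000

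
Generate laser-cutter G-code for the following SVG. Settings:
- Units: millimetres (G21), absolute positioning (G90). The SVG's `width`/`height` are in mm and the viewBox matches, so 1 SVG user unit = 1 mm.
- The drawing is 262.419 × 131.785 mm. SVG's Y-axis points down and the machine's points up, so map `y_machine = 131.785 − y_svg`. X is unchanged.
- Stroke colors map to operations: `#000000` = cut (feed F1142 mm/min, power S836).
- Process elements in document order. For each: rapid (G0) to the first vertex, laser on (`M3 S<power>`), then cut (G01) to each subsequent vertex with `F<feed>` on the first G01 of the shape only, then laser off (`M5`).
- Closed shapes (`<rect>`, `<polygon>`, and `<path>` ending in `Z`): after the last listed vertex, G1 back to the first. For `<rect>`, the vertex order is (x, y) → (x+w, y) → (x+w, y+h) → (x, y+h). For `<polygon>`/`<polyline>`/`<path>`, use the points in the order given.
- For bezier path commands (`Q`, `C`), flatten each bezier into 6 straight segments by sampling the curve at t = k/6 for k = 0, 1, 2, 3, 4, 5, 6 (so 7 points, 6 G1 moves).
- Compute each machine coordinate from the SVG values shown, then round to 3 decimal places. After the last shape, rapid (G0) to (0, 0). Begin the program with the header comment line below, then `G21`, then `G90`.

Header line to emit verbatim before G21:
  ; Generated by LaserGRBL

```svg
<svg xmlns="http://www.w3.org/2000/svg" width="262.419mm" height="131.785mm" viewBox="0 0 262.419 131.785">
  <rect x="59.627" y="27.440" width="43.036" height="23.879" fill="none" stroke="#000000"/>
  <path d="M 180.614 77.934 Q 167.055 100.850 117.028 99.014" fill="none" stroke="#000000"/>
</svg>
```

; Generated by LaserGRBL
G21
G90
G0 X59.627 Y104.345
M3 S836
G01 X102.663 Y104.345 F1142
G01 X102.663 Y80.466
G01 X59.627 Y80.466
G01 X59.627 Y104.345
M5
G0 X180.614 Y53.851
M3 S836
G01 X175.081 Y46.900 F1142
G01 X167.523 Y41.324
G01 X157.938 Y37.123
G01 X146.327 Y34.297
G01 X132.691 Y32.847
G01 X117.028 Y32.771
M5
G0 X0.000 Y0.000

viewBox `0 0 262.419 131.785` with mm width/height → 1 unit = 1 mm. Flip: y_m = 131.785 − y_svg.

**Shape 1** — `<rect>` rectangle, stroke `#000000` → cut (S836, F1142). Machine vertices: (59.627,104.345) → (102.663,104.345) → (102.663,80.466) → (59.627,80.466) → (59.627,104.345). Closed: final G1 returns to the first vertex.

**Shape 2** — `<path>` quadratic bezier, stroke `#000000` → cut (S836, F1142). Control points (SVG): P0=(180.614,77.934), P1=(167.055,100.850), P2=(117.028,99.014); sampled at t=k/6. Machine vertices: (180.614,53.851) → (175.081,46.900) → (167.523,41.324) → (157.938,37.123) → (146.327,34.297) → (132.691,32.847) → (117.028,32.771). Open path.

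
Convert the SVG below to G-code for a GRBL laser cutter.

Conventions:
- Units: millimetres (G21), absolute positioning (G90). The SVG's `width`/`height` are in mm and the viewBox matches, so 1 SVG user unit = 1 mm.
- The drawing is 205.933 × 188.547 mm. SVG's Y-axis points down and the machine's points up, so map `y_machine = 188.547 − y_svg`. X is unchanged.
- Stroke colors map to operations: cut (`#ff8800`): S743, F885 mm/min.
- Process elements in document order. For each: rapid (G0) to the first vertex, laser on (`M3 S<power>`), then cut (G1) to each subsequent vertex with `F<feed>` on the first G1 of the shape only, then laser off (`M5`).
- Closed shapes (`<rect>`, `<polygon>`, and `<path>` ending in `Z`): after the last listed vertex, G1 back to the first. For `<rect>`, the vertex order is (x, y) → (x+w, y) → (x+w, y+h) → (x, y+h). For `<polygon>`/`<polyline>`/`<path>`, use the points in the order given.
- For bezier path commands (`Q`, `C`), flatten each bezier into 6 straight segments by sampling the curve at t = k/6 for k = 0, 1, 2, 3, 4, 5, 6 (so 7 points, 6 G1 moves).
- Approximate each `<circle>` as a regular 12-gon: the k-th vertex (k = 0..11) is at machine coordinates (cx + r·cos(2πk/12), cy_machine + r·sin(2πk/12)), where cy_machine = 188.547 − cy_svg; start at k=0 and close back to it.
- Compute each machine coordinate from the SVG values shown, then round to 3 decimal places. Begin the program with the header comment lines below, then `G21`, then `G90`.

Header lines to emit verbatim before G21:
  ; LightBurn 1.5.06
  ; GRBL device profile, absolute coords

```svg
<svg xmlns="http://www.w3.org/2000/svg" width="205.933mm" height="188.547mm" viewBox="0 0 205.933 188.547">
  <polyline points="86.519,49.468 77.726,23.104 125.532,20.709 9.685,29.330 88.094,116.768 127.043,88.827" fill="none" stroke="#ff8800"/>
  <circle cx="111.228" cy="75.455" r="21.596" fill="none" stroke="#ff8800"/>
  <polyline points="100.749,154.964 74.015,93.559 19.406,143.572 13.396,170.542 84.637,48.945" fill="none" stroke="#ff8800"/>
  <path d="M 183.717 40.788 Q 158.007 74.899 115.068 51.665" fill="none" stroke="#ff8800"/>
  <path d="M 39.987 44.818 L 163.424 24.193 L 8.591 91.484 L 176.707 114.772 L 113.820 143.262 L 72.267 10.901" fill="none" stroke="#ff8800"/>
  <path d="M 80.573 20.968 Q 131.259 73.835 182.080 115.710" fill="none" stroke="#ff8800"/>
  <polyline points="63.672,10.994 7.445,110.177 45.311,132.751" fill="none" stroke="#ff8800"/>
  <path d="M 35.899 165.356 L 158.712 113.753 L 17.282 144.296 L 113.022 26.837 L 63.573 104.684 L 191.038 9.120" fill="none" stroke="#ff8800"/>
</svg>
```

; LightBurn 1.5.06
; GRBL device profile, absolute coords
G21
G90
G0 X86.519 Y139.079
M3 S743
G1 X77.726 Y165.443 F885
G1 X125.532 Y167.838
G1 X9.685 Y159.217
G1 X88.094 Y71.779
G1 X127.043 Y99.720
M5
G0 X132.824 Y113.092
M3 S743
G1 X129.931 Y123.890 F885
G1 X122.026 Y131.795
G1 X111.228 Y134.688
G1 X100.430 Y131.795
G1 X92.525 Y123.890
G1 X89.632 Y113.092
G1 X92.525 Y102.294
G1 X100.430 Y94.389
G1 X111.228 Y91.496
G1 X122.026 Y94.389
G1 X129.931 Y102.294
G1 X132.824 Y113.092
M5
G0 X100.749 Y33.583
M3 S743
G1 X74.015 Y94.988 F885
G1 X19.406 Y44.975
G1 X13.396 Y18.005
G1 X84.637 Y139.602
M5
G0 X183.717 Y147.759
M3 S743
G1 X174.668 Y137.982 F885
G1 X164.663 Y131.390
G1 X153.700 Y127.984
G1 X141.780 Y127.764
G1 X128.902 Y130.730
G1 X115.068 Y136.882
M5
G0 X39.987 Y143.729
M3 S743
G1 X163.424 Y164.354 F885
G1 X8.591 Y97.063
G1 X176.707 Y73.775
G1 X113.820 Y45.285
G1 X72.267 Y177.646
M5
G0 X80.573 Y167.579
M3 S743
G1 X97.472 Y150.262 F885
G1 X114.379 Y133.556
G1 X131.293 Y117.460
G1 X148.214 Y101.975
G1 X165.143 Y87.101
G1 X182.080 Y72.837
M5
G0 X63.672 Y177.553
M3 S743
G1 X7.445 Y78.370 F885
G1 X45.311 Y55.796
M5
G0 X35.899 Y23.191
M3 S743
G1 X158.712 Y74.794 F885
G1 X17.282 Y44.251
G1 X113.022 Y161.710
G1 X63.573 Y83.863
G1 X191.038 Y179.427
M5

1 u = 1 mm; y_m = 188.547 − y.

[1] `<polyline>` open polyline, #ff8800→cut S743 F885: (86.519,139.079) → (77.726,165.443) → (125.532,167.838) → (9.685,159.217) → (88.094,71.779) → (127.043,99.720)

[2] `<circle>` circle, #ff8800→cut S743 F885: (132.824,113.092) → (129.931,123.890) → (122.026,131.795) → (111.228,134.688) → (100.430,131.795) → (92.525,123.890) → (89.632,113.092) → (92.525,102.294) → (100.430,94.389) → (111.228,91.496) → (122.026,94.389) → (129.931,102.294) → (132.824,113.092) (closed)

[3] `<polyline>` open polyline, #ff8800→cut S743 F885: (100.749,33.583) → (74.015,94.988) → (19.406,44.975) → (13.396,18.005) → (84.637,139.602)

[4] `<path>` quadratic bezier, #ff8800→cut S743 F885: (183.717,147.759) → (174.668,137.982) → (164.663,131.390) → (153.700,127.984) → (141.780,127.764) → (128.902,130.730) → (115.068,136.882)

[5] `<path>` open polyline, #ff8800→cut S743 F885: (39.987,143.729) → (163.424,164.354) → (8.591,97.063) → (176.707,73.775) → (113.820,45.285) → (72.267,177.646)

[6] `<path>` quadratic bezier, #ff8800→cut S743 F885: (80.573,167.579) → (97.472,150.262) → (114.379,133.556) → (131.293,117.460) → (148.214,101.975) → (165.143,87.101) → (182.080,72.837)

[7] `<polyline>` open polyline, #ff8800→cut S743 F885: (63.672,177.553) → (7.445,78.370) → (45.311,55.796)

[8] `<path>` open polyline, #ff8800→cut S743 F885: (35.899,23.191) → (158.712,74.794) → (17.282,44.251) → (113.022,161.710) → (63.573,83.863) → (191.038,179.427)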